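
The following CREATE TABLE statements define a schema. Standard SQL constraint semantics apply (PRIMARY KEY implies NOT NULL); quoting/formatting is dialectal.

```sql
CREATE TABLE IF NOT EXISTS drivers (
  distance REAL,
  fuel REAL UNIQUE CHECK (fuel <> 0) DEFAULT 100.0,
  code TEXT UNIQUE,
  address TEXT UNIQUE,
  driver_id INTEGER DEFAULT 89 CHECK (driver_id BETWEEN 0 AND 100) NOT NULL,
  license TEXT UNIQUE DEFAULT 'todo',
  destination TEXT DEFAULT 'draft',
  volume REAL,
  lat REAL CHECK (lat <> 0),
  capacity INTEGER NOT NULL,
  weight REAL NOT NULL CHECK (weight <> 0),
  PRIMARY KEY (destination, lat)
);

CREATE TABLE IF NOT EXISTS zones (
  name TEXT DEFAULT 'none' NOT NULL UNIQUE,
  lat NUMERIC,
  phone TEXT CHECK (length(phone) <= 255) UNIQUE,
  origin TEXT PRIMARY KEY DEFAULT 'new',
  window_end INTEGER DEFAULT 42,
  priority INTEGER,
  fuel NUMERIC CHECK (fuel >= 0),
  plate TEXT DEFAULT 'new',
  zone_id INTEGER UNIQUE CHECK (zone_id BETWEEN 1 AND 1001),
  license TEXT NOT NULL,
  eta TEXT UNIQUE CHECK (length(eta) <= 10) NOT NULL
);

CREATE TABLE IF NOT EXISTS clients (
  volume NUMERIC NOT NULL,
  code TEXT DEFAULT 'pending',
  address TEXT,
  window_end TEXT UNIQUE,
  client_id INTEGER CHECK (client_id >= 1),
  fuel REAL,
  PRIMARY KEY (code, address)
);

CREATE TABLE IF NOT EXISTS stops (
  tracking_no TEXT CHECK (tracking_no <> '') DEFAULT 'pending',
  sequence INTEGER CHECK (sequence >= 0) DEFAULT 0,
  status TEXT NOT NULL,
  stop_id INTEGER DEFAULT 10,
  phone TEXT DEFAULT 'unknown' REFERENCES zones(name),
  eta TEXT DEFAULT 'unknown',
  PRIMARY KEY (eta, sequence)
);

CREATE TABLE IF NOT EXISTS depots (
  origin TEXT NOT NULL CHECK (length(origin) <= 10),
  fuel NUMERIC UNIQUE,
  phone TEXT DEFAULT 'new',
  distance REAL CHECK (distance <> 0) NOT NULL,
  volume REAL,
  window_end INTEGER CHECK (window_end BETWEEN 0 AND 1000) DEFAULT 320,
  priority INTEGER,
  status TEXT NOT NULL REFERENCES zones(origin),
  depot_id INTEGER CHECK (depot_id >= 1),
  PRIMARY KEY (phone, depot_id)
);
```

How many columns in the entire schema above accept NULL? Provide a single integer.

drivers: 6 nullable (distance, fuel, code, address, license, volume — PK (destination, lat) and explicit NOT NULL columns excluded).
zones: 7 nullable (lat, phone, window_end, priority, fuel, plate, zone_id — PK (origin) and explicit NOT NULL columns excluded).
clients: 3 nullable (window_end, client_id, fuel — PK (code, address) and explicit NOT NULL columns excluded).
stops: 3 nullable (tracking_no, stop_id, phone — PK (eta, sequence) and explicit NOT NULL columns excluded).
depots: 4 nullable (fuel, volume, window_end, priority — PK (phone, depot_id) and explicit NOT NULL columns excluded).
Total: 6 + 7 + 3 + 3 + 4 = 23.

23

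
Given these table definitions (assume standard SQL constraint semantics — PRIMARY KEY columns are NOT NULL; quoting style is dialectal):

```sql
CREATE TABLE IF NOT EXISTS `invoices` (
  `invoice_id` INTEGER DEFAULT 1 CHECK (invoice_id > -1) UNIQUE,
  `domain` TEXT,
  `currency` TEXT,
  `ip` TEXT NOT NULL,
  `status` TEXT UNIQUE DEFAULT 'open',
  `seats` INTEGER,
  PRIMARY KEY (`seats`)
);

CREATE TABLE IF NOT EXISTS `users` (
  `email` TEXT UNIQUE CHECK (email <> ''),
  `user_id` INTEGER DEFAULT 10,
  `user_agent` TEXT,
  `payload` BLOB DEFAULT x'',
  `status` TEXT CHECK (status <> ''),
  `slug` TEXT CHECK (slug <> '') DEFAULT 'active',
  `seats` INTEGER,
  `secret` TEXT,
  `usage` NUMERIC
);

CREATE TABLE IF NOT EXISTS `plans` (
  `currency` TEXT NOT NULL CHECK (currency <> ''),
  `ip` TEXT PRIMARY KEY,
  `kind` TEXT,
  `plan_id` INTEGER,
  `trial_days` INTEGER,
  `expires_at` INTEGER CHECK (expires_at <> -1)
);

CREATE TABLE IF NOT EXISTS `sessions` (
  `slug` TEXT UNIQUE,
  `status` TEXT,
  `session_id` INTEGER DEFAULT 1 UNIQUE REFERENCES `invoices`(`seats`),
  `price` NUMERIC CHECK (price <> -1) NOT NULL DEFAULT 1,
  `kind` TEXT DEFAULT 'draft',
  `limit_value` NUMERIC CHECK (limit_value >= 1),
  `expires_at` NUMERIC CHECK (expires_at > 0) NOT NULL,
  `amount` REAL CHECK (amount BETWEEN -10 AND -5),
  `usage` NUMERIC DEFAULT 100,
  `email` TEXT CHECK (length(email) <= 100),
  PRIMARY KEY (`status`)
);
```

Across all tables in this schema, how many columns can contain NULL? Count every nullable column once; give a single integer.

invoices: 4 nullable (invoice_id, domain, currency, status — PK (seats) and explicit NOT NULL columns excluded).
users: 9 nullable (email, user_id, user_agent, payload, status, slug, seats, secret, usage — PK none and explicit NOT NULL columns excluded).
plans: 4 nullable (kind, plan_id, trial_days, expires_at — PK (ip) and explicit NOT NULL columns excluded).
sessions: 7 nullable (slug, session_id, kind, limit_value, amount, usage, email — PK (status) and explicit NOT NULL columns excluded).
Total: 4 + 9 + 4 + 7 = 24.

24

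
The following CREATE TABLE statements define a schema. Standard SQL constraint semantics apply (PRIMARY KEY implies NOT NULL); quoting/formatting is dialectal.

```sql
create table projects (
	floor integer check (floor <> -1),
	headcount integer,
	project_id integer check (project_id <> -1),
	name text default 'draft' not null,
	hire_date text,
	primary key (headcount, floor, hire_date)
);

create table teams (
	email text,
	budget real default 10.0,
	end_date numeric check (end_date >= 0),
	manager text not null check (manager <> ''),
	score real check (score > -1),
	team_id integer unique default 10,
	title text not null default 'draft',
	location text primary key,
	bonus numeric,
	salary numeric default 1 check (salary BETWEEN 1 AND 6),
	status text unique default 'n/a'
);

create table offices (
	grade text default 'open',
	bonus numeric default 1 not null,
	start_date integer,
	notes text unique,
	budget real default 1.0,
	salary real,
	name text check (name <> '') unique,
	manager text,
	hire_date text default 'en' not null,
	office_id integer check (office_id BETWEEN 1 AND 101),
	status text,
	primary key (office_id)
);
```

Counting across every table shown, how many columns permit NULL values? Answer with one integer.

17

projects: 1 nullable (project_id — PK (headcount, floor, hire_date) and explicit NOT NULL columns excluded).
teams: 8 nullable (email, budget, end_date, score, team_id, bonus, salary, status — PK (location) and explicit NOT NULL columns excluded).
offices: 8 nullable (grade, start_date, notes, budget, salary, name, manager, status — PK (office_id) and explicit NOT NULL columns excluded).
Total: 1 + 8 + 8 = 17.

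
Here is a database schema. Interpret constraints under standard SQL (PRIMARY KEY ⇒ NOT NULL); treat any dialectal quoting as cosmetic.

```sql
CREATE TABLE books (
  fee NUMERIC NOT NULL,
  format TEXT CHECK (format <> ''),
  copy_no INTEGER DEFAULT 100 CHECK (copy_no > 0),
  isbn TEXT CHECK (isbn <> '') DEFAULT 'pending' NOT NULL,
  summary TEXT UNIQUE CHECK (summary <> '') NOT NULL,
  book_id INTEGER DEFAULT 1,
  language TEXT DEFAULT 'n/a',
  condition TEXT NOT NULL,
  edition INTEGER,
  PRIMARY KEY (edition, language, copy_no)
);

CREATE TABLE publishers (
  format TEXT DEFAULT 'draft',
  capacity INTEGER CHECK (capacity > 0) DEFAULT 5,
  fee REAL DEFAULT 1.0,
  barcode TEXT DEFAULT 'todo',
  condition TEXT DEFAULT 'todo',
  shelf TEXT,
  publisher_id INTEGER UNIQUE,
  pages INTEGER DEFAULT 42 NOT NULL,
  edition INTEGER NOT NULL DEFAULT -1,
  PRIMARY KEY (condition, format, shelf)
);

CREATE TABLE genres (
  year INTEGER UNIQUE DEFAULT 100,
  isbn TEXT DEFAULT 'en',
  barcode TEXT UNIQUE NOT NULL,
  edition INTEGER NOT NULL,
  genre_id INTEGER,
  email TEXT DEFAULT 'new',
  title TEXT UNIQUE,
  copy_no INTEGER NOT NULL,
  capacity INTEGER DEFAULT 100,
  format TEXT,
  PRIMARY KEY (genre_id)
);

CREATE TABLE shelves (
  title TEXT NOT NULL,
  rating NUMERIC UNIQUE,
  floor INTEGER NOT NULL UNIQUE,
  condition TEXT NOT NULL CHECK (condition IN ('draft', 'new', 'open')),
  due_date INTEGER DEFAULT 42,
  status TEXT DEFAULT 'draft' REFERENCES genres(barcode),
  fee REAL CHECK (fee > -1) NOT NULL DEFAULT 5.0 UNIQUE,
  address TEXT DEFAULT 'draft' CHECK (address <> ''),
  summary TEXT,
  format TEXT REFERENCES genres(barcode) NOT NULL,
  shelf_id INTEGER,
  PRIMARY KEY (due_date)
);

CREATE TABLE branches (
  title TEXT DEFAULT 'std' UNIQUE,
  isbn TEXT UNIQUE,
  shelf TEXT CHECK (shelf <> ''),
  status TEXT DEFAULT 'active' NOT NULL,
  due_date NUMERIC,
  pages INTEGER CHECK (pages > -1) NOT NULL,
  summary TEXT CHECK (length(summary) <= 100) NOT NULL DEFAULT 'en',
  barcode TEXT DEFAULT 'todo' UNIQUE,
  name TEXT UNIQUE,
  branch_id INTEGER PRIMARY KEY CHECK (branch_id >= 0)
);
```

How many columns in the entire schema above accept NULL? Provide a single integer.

books: 2 nullable (format, book_id — PK (edition, language, copy_no) and explicit NOT NULL columns excluded).
publishers: 4 nullable (capacity, fee, barcode, publisher_id — PK (condition, format, shelf) and explicit NOT NULL columns excluded).
genres: 6 nullable (year, isbn, email, title, capacity, format — PK (genre_id) and explicit NOT NULL columns excluded).
shelves: 5 nullable (rating, status, address, summary, shelf_id — PK (due_date) and explicit NOT NULL columns excluded).
branches: 6 nullable (title, isbn, shelf, due_date, barcode, name — PK (branch_id) and explicit NOT NULL columns excluded).
Total: 2 + 4 + 6 + 5 + 6 = 23.

23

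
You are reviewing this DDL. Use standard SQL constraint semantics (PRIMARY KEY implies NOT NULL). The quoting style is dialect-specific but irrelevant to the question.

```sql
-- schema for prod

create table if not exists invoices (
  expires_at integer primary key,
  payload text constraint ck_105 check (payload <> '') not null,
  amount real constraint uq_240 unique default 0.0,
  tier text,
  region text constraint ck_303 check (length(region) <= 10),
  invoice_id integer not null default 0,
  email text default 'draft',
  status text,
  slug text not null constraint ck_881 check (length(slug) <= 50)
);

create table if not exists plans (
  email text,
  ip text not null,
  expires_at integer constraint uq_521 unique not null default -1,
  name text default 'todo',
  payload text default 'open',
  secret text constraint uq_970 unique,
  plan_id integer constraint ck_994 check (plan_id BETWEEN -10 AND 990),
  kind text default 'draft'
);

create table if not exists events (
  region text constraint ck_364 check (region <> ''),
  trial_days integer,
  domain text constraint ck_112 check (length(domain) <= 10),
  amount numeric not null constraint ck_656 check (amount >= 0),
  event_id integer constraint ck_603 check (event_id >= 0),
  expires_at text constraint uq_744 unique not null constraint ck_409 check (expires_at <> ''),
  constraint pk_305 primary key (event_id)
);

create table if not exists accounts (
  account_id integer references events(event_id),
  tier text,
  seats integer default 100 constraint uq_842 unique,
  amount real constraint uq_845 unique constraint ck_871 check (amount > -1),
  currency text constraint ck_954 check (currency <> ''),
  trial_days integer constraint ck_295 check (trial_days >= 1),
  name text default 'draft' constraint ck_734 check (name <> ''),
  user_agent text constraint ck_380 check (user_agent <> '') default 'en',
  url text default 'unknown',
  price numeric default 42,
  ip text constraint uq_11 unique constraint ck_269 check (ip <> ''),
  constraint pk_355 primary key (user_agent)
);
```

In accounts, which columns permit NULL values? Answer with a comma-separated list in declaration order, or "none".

- account_id: a foreign key column may be NULL unless separately constrained → nullable.
- tier: no NOT NULL constraint applies → nullable.
- seats: UNIQUE does not imply NOT NULL → nullable.
- amount: CHECK does not forbid NULL (a CHECK constraint passes when its expression is NULL) → nullable.
- currency: CHECK does not forbid NULL (a CHECK constraint passes when its expression is NULL) → nullable.
- trial_days: CHECK does not forbid NULL (a CHECK constraint passes when its expression is NULL) → nullable.
- name: CHECK does not forbid NULL (a CHECK constraint passes when its expression is NULL) → nullable.
- user_agent: part of the PRIMARY KEY, which implies NOT NULL → not nullable.
- url: DEFAULT only fills an omitted column; an explicit NULL is still allowed → nullable.
- price: DEFAULT only fills an omitted column; an explicit NULL is still allowed → nullable.
- ip: CHECK does not forbid NULL (a CHECK constraint passes when its expression is NULL) → nullable.

account_id, tier, seats, amount, currency, trial_days, name, url, price, ip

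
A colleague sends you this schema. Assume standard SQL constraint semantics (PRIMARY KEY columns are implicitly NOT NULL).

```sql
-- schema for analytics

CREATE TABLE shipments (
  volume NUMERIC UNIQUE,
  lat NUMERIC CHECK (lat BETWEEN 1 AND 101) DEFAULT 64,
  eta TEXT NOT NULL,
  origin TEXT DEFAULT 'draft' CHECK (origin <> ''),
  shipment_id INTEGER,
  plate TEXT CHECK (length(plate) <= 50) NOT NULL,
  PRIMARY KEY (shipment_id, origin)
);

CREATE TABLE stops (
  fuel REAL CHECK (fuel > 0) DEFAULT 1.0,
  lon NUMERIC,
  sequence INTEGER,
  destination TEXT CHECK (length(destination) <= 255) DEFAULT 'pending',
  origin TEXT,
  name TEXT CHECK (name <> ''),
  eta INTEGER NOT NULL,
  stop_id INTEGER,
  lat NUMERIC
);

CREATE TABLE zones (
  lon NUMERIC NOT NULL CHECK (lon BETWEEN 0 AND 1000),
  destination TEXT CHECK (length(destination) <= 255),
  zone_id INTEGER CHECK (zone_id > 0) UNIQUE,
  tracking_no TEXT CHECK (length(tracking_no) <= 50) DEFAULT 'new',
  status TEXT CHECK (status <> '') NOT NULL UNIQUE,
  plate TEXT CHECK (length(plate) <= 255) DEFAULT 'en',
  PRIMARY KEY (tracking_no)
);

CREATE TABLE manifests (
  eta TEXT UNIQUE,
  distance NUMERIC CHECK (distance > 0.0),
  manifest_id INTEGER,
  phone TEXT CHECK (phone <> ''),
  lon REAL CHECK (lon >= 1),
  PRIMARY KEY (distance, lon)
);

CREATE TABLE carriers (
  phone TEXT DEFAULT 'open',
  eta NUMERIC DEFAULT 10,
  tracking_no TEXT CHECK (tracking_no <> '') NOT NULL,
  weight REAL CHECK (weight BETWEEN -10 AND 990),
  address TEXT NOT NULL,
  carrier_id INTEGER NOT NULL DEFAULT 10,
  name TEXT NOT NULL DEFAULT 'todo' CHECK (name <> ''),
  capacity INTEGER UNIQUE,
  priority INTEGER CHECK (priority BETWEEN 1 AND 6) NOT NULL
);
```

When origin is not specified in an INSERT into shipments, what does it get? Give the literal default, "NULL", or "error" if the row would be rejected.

'draft'

origin has an explicit DEFAULT 'draft'.
When the column is omitted from an INSERT, that default is used.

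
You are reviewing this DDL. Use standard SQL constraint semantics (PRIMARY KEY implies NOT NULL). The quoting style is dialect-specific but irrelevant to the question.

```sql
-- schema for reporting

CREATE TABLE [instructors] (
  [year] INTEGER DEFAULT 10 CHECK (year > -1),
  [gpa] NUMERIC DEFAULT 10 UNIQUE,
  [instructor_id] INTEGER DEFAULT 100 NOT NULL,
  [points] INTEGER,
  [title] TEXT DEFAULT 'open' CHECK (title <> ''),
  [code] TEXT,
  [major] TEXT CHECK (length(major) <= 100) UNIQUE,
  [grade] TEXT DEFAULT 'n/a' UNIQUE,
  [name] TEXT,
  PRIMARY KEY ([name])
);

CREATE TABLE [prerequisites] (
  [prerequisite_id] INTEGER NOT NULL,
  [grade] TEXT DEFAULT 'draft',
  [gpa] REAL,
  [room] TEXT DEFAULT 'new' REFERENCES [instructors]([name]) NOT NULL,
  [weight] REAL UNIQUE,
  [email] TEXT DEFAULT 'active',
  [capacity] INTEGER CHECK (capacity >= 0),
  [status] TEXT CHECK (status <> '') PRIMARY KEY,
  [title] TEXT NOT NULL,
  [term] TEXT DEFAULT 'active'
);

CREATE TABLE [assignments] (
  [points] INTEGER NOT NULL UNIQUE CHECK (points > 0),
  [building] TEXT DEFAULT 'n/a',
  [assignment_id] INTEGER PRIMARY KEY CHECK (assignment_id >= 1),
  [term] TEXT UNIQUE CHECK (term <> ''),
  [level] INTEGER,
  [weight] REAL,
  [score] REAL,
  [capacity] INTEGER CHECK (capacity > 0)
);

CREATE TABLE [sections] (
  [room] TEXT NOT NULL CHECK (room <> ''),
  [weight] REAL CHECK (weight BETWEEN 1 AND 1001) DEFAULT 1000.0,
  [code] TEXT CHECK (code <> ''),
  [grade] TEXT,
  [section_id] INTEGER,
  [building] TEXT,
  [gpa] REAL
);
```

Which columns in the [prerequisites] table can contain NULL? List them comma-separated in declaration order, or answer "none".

- prerequisite_id: declared NOT NULL → not nullable.
- grade: DEFAULT only fills an omitted column; an explicit NULL is still allowed → nullable.
- gpa: no NOT NULL constraint applies → nullable.
- room: declared NOT NULL → not nullable.
- weight: UNIQUE does not imply NOT NULL → nullable.
- email: DEFAULT only fills an omitted column; an explicit NULL is still allowed → nullable.
- capacity: CHECK does not forbid NULL (a CHECK constraint passes when its expression is NULL) → nullable.
- status: part of the PRIMARY KEY, which implies NOT NULL → not nullable.
- title: declared NOT NULL → not nullable.
- term: DEFAULT only fills an omitted column; an explicit NULL is still allowed → nullable.

grade, gpa, weight, email, capacity, term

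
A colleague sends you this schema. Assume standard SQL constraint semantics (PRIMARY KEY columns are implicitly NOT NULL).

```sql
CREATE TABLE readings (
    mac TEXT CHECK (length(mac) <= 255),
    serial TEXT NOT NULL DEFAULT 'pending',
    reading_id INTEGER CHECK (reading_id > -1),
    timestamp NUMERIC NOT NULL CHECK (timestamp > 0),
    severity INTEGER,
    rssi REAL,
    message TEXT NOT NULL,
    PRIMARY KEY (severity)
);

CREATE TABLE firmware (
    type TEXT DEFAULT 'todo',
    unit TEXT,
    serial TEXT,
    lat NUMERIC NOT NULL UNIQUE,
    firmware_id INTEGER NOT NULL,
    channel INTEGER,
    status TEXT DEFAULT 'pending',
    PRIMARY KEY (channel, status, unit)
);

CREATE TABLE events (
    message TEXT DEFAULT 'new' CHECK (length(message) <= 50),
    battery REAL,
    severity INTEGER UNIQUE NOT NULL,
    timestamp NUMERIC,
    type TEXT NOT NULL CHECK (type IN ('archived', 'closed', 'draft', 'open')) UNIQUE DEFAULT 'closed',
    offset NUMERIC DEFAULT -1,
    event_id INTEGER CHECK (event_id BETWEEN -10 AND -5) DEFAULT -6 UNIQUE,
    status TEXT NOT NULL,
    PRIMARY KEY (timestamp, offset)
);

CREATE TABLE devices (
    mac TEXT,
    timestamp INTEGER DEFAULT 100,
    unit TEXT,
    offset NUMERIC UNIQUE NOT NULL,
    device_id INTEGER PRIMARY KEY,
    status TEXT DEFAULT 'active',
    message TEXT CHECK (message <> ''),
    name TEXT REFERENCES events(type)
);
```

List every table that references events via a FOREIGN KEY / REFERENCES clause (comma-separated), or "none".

devices

- devices.name references events(type).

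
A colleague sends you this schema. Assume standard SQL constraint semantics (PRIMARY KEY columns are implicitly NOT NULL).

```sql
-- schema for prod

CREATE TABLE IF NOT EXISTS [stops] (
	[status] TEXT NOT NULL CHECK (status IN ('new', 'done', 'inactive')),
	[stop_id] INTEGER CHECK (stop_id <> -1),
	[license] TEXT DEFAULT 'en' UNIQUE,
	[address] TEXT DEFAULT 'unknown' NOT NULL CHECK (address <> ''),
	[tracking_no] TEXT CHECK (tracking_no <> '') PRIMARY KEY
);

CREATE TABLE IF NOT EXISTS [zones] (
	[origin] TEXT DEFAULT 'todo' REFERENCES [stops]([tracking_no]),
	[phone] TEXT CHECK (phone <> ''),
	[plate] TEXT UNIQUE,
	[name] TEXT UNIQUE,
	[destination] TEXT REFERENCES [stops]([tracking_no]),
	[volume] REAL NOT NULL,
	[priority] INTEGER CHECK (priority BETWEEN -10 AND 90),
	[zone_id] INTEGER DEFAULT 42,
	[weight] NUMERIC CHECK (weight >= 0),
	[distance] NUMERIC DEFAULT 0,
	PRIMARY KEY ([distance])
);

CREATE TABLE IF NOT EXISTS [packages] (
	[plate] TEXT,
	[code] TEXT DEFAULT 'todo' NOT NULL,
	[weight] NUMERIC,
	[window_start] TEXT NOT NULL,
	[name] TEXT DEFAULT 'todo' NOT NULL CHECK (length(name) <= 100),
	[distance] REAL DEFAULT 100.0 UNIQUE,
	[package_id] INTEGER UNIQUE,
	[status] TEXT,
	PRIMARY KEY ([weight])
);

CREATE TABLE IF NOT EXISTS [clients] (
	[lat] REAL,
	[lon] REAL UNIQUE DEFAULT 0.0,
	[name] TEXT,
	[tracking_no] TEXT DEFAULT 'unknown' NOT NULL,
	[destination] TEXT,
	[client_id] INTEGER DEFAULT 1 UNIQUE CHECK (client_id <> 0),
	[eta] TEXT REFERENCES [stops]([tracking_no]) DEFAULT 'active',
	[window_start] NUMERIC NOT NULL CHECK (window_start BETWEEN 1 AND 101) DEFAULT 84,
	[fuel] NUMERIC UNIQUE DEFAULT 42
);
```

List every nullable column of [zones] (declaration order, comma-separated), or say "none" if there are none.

- origin: a foreign key column may be NULL unless separately constrained → nullable.
- phone: CHECK does not forbid NULL (a CHECK constraint passes when its expression is NULL) → nullable.
- plate: UNIQUE does not imply NOT NULL → nullable.
- name: UNIQUE does not imply NOT NULL → nullable.
- destination: a foreign key column may be NULL unless separately constrained → nullable.
- volume: declared NOT NULL → not nullable.
- priority: CHECK does not forbid NULL (a CHECK constraint passes when its expression is NULL) → nullable.
- zone_id: DEFAULT only fills an omitted column; an explicit NULL is still allowed → nullable.
- weight: CHECK does not forbid NULL (a CHECK constraint passes when its expression is NULL) → nullable.
- distance: part of the PRIMARY KEY, which implies NOT NULL → not nullable.

origin, phone, plate, name, destination, priority, zone_id, weight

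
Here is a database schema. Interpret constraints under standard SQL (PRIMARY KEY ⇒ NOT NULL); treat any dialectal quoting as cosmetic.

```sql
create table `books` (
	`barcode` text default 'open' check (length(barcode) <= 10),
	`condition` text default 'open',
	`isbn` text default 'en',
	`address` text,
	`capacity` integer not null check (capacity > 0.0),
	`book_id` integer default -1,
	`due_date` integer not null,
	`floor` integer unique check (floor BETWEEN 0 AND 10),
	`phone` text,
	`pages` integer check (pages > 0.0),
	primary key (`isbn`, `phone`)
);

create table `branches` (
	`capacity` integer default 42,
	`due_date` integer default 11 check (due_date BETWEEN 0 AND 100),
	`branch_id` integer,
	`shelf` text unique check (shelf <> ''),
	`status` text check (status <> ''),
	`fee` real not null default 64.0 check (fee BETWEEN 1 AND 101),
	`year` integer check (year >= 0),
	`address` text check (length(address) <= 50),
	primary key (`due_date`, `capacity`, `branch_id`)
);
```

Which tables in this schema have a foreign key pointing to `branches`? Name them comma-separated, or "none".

none

No REFERENCES clause anywhere in the schema names branches.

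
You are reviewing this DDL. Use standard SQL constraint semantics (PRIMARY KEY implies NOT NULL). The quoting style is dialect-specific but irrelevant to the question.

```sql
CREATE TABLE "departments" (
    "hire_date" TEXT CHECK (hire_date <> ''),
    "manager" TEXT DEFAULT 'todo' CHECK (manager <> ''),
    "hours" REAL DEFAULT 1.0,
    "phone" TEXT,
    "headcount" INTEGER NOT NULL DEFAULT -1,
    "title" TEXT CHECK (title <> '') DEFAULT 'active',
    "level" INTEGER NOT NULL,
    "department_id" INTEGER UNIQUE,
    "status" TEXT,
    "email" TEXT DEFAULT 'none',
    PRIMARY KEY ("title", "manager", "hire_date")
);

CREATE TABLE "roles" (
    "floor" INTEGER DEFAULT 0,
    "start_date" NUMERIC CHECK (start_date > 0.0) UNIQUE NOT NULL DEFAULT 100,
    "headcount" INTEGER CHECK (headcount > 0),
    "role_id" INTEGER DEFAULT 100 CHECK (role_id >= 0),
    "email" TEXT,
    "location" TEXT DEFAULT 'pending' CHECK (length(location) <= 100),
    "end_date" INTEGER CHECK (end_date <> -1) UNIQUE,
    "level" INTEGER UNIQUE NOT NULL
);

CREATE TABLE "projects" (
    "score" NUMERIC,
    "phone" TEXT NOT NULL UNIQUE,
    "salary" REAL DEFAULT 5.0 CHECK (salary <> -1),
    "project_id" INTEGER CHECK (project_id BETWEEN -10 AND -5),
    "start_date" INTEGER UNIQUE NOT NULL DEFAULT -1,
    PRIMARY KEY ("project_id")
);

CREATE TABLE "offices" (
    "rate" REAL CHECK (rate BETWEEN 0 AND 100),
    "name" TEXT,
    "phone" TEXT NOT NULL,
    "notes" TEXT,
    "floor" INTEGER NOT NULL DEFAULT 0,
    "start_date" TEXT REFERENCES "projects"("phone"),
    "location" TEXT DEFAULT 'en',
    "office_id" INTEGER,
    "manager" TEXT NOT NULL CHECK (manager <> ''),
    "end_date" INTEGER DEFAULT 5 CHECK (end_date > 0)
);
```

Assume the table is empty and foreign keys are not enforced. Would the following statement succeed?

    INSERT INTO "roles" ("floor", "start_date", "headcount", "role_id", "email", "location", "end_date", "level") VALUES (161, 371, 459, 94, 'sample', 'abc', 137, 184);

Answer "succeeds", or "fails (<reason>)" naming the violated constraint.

succeeds

NOT NULL columns: level is supplied; start_date is supplied.
CHECK constraints: 371 satisfies (start_date > 0.0); 459 satisfies (headcount > 0); 94 satisfies (role_id >= 0); 'abc' satisfies (length(location) <= 100); 137 satisfies (end_date <> -1).
No constraint is violated.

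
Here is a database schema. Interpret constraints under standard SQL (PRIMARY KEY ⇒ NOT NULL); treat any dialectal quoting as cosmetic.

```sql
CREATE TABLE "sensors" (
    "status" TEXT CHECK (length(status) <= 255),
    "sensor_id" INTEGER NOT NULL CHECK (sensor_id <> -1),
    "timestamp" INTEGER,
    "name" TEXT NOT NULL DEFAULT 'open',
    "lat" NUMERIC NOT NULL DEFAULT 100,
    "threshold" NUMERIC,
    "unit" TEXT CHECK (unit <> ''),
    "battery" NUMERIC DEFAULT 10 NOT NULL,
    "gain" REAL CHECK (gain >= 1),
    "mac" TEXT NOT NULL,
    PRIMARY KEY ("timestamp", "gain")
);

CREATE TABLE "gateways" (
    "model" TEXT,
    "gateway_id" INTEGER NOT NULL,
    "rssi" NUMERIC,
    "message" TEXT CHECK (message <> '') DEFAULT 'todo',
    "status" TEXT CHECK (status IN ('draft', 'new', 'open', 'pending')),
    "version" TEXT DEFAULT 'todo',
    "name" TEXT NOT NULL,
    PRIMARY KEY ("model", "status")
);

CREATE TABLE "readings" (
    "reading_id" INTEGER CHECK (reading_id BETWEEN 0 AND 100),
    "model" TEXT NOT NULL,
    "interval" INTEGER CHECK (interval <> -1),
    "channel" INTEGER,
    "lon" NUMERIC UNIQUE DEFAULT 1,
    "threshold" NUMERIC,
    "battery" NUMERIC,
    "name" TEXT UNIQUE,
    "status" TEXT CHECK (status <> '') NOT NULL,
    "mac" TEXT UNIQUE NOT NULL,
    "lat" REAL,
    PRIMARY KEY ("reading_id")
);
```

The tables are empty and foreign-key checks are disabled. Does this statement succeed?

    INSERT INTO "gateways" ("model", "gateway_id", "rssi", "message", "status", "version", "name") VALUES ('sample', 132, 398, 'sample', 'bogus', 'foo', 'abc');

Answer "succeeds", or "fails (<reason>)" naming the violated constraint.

The value 'bogus' for status violates CHECK (status IN ('draft', 'new', 'open', 'pending')).

fails (CHECK on status)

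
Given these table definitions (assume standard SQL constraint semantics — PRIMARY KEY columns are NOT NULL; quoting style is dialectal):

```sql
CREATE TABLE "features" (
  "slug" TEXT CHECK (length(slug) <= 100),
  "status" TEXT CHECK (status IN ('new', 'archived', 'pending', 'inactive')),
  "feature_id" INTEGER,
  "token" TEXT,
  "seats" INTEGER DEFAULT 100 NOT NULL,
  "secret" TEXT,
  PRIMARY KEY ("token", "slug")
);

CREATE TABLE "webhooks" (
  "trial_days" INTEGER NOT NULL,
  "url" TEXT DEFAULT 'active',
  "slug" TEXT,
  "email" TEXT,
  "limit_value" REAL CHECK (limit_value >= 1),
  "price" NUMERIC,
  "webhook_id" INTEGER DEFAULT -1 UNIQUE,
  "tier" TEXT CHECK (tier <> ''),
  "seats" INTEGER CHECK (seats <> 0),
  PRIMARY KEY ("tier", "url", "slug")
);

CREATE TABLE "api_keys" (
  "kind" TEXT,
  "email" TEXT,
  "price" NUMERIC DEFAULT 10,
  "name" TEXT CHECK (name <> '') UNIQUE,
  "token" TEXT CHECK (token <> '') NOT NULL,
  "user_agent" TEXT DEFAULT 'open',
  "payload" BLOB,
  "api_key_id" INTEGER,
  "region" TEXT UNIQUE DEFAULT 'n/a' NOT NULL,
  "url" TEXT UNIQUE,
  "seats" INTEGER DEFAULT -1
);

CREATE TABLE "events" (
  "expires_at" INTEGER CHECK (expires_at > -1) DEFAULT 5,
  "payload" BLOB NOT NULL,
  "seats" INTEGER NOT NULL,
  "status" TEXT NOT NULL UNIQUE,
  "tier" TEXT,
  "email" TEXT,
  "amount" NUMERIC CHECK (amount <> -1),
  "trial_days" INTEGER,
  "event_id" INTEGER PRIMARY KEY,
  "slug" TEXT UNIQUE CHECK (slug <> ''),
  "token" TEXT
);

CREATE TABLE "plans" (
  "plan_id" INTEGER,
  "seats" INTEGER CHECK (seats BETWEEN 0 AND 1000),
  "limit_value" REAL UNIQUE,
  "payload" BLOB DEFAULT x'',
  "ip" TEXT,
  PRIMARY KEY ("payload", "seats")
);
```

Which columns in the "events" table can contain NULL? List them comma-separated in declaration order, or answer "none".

- expires_at: CHECK does not forbid NULL (a CHECK constraint passes when its expression is NULL) → nullable.
- payload: declared NOT NULL → not nullable.
- seats: declared NOT NULL → not nullable.
- status: declared NOT NULL → not nullable.
- tier: no NOT NULL constraint applies → nullable.
- email: no NOT NULL constraint applies → nullable.
- amount: CHECK does not forbid NULL (a CHECK constraint passes when its expression is NULL) → nullable.
- trial_days: no NOT NULL constraint applies → nullable.
- event_id: part of the PRIMARY KEY, which implies NOT NULL → not nullable.
- slug: CHECK does not forbid NULL (a CHECK constraint passes when its expression is NULL) → nullable.
- token: no NOT NULL constraint applies → nullable.

expires_at, tier, email, amount, trial_days, slug, token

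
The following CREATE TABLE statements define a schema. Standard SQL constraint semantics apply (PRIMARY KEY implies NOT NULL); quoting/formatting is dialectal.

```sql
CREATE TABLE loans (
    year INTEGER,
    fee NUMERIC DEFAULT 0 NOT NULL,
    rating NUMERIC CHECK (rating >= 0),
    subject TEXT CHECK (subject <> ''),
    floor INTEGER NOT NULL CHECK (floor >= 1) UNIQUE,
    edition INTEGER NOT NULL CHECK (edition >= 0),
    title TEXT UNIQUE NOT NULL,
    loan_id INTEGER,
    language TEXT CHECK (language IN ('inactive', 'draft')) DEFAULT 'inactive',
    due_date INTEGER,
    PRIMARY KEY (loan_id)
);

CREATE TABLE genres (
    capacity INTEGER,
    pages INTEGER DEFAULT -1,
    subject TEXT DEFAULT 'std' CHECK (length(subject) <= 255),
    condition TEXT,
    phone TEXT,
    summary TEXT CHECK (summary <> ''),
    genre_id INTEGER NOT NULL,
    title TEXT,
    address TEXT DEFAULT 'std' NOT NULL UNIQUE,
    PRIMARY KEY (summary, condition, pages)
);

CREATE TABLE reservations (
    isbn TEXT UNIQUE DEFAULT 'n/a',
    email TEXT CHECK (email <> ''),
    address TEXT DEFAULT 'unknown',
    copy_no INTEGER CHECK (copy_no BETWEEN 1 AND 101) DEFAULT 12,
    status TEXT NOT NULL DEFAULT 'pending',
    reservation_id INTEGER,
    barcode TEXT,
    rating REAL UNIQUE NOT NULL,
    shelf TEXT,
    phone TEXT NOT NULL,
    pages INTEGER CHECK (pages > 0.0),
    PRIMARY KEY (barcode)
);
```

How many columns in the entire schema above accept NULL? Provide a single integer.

16

loans: 5 nullable (year, rating, subject, language, due_date — PK (loan_id) and explicit NOT NULL columns excluded).
genres: 4 nullable (capacity, subject, phone, title — PK (summary, condition, pages) and explicit NOT NULL columns excluded).
reservations: 7 nullable (isbn, email, address, copy_no, reservation_id, shelf, pages — PK (barcode) and explicit NOT NULL columns excluded).
Total: 5 + 4 + 7 = 16.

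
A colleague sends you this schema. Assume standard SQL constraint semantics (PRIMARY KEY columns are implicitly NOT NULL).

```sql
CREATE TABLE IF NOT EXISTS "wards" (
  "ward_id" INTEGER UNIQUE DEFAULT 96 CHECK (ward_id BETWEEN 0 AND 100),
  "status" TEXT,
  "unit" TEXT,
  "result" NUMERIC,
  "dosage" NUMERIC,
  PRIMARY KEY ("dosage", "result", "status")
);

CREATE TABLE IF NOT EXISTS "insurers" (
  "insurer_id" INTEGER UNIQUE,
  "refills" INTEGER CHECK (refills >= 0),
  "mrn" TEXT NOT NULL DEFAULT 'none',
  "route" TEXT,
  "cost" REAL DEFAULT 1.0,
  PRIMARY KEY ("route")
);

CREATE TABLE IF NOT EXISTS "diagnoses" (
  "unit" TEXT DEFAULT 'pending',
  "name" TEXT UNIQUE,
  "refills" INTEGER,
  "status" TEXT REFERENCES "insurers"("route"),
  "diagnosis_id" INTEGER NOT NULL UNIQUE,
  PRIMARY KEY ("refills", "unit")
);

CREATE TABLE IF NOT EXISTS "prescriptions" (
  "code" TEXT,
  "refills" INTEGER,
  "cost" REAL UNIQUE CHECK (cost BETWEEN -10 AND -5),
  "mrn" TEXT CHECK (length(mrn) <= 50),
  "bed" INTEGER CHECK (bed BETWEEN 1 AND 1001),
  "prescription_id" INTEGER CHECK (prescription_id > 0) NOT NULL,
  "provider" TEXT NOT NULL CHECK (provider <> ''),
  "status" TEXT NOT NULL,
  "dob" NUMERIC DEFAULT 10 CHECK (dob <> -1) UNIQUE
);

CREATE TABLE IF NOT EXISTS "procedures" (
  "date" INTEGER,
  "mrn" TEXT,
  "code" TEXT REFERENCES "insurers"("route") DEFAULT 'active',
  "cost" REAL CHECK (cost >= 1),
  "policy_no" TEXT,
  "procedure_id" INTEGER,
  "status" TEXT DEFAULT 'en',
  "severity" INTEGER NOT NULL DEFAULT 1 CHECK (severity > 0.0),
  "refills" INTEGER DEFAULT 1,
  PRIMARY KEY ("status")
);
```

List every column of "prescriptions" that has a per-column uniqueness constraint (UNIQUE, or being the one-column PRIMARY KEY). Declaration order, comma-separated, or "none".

- code: no UNIQUE or single-column PK constraint.
- refills: no UNIQUE or single-column PK constraint.
- cost: declared UNIQUE → unique.
- mrn: no UNIQUE or single-column PK constraint.
- bed: no UNIQUE or single-column PK constraint.
- prescription_id: no UNIQUE or single-column PK constraint.
- provider: no UNIQUE or single-column PK constraint.
- status: no UNIQUE or single-column PK constraint.
- dob: declared UNIQUE → unique.

cost, dob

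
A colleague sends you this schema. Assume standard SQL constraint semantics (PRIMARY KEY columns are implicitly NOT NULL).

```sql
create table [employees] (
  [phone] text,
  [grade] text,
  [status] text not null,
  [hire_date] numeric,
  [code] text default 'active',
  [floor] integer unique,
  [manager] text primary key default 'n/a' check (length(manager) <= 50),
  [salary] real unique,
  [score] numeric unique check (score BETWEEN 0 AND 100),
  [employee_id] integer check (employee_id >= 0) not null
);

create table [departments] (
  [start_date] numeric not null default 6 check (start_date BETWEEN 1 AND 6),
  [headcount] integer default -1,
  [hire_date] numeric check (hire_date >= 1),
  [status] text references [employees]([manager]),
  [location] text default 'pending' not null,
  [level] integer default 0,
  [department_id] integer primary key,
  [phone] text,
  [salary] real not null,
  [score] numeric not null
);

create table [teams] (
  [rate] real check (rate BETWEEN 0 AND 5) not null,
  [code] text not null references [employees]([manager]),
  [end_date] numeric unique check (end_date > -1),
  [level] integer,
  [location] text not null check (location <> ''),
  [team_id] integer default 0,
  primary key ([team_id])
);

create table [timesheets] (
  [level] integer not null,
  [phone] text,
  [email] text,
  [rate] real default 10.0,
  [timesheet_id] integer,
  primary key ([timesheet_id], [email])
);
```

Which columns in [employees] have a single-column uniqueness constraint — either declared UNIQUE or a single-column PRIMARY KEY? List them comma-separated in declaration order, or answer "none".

floor, manager, salary, score

- phone: no UNIQUE or single-column PK constraint.
- grade: no UNIQUE or single-column PK constraint.
- status: no UNIQUE or single-column PK constraint.
- hire_date: no UNIQUE or single-column PK constraint.
- code: no UNIQUE or single-column PK constraint.
- floor: declared UNIQUE → unique.
- manager: single-column PRIMARY KEY → unique.
- salary: declared UNIQUE → unique.
- score: declared UNIQUE → unique.
- employee_id: no UNIQUE or single-column PK constraint.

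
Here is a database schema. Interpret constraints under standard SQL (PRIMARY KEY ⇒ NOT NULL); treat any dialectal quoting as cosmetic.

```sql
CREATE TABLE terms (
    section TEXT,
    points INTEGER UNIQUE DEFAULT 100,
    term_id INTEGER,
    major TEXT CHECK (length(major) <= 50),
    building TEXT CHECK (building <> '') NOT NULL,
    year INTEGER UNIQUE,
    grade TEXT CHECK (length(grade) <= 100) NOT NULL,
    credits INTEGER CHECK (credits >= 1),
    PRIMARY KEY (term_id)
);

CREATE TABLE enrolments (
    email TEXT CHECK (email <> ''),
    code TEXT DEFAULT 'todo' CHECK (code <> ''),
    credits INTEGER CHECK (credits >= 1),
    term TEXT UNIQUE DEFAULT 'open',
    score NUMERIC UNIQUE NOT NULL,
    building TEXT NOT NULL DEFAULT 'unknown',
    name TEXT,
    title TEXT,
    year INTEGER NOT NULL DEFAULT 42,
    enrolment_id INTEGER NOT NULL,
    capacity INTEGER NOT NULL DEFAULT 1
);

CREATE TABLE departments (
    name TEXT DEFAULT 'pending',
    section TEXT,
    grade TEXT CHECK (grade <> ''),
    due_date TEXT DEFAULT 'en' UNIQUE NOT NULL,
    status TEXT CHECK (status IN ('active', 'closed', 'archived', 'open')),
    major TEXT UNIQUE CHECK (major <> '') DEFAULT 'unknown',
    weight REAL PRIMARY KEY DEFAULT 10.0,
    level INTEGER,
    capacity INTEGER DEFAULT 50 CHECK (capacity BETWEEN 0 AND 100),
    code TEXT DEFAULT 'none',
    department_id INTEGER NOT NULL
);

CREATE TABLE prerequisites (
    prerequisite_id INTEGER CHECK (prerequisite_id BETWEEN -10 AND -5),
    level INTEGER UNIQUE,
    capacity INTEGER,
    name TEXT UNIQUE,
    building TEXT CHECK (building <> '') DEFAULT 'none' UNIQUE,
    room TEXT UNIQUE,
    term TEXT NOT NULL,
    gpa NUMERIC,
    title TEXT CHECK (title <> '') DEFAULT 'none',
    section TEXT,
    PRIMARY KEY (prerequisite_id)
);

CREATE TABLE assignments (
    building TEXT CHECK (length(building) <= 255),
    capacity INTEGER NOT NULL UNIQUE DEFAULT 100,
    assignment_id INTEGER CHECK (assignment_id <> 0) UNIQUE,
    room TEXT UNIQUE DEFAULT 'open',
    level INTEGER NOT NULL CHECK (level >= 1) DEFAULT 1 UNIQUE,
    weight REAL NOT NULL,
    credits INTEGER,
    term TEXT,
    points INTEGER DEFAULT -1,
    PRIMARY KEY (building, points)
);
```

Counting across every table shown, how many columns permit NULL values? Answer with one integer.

terms: 5 nullable (section, points, major, year, credits — PK (term_id) and explicit NOT NULL columns excluded).
enrolments: 6 nullable (email, code, credits, term, name, title — PK none and explicit NOT NULL columns excluded).
departments: 8 nullable (name, section, grade, status, major, level, capacity, code — PK (weight) and explicit NOT NULL columns excluded).
prerequisites: 8 nullable (level, capacity, name, building, room, gpa, title, section — PK (prerequisite_id) and explicit NOT NULL columns excluded).
assignments: 4 nullable (assignment_id, room, credits, term — PK (building, points) and explicit NOT NULL columns excluded).
Total: 5 + 6 + 8 + 8 + 4 = 31.

31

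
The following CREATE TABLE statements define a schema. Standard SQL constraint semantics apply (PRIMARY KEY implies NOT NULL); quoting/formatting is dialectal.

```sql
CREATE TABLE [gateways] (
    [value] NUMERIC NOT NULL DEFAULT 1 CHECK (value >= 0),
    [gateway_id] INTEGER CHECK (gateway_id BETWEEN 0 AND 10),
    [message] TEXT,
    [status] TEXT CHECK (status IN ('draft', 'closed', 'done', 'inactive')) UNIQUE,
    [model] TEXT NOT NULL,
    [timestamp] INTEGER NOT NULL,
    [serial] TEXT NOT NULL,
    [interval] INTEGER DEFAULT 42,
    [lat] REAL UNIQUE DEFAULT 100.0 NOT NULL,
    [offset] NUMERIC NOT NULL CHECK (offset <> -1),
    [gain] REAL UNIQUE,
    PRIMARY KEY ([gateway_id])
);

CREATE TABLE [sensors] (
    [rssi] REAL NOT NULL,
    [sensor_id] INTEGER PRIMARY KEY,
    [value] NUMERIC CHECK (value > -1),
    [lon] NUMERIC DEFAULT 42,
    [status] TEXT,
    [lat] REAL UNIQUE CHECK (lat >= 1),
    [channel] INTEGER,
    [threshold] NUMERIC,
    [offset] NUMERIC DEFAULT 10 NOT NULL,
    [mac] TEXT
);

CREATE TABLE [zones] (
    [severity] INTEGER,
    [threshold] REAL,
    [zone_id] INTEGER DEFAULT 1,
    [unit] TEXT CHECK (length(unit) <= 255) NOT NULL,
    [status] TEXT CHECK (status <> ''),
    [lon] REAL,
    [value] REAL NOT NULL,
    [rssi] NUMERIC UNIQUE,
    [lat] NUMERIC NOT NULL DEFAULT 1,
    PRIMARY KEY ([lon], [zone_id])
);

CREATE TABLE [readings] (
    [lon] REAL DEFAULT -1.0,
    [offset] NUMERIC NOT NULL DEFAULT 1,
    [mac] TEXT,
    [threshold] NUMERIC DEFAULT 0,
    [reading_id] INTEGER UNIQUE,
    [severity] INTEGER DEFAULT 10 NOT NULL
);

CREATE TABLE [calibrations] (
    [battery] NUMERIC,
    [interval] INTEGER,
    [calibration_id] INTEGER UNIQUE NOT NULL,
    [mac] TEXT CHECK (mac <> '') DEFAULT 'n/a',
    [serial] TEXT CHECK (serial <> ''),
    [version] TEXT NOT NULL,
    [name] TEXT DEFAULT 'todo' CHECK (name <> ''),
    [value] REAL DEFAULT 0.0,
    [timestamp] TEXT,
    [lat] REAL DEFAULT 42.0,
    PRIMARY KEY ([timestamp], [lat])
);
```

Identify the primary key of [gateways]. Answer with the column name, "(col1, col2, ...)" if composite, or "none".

gateway_id

gateway_id is declared PRIMARY KEY as a table-level PRIMARY KEY clause.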